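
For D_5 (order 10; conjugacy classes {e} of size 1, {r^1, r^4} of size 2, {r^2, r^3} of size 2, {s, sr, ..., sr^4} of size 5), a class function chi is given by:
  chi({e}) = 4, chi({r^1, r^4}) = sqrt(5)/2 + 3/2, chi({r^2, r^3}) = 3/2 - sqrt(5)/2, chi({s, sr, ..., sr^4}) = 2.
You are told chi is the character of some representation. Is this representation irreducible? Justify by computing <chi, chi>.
Not irreducible (reducible): <chi, chi> = 5 > 1.

Why: <chi, chi> = (1/|G|) sum_C |C| * |chi(C)|^2 = (1/10)[1*|4|^2 + 2*|sqrt(5)/2 + 3/2|^2 + 2*|3/2 - sqrt(5)/2|^2 + 5*|2|^2]
  = (1/10)[(16) + (3*sqrt(5) + 7) + (7 - 3*sqrt(5)) + (20)] = 50/10 = 5.
A character is irreducible iff <chi, chi> = 1, so this representation is reducible.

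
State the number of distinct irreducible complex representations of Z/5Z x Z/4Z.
20

Reasoning: The number of irreducible complex representations of a finite group equals its number of conjugacy classes. Z/5Z x Z/4Z is abelian of order 20, so every element is its own conjugacy class: 20 classes, so Z/5Z x Z/4Z (order 20) has exactly 20 irreducible complex representations.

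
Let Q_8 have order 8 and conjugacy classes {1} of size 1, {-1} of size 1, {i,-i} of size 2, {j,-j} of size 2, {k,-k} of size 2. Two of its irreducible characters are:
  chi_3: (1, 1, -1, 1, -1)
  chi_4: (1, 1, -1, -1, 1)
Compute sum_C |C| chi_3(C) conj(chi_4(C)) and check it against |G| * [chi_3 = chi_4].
Sum = 0; so <chi_3, chi_4> = 0 (distinct irreducibles are orthogonal).

Reasoning: Compute term by term over conjugacy classes (|C| * chi_3(C) * conj(chi_4(C))):
  1*(1)*conj(1) + 1*(1)*conj(1) + 2*(-1)*conj(-1) + 2*(1)*conj(-1) + 2*(-1)*conj(1)
  = (1) + (1) + (2) + (-2) + (-2)
  = 0.
Dividing by |G| = 8 gives 0/8 = 0, matching the row-orthogonality relation <chi_3, chi_4> = [chi_3 = chi_4].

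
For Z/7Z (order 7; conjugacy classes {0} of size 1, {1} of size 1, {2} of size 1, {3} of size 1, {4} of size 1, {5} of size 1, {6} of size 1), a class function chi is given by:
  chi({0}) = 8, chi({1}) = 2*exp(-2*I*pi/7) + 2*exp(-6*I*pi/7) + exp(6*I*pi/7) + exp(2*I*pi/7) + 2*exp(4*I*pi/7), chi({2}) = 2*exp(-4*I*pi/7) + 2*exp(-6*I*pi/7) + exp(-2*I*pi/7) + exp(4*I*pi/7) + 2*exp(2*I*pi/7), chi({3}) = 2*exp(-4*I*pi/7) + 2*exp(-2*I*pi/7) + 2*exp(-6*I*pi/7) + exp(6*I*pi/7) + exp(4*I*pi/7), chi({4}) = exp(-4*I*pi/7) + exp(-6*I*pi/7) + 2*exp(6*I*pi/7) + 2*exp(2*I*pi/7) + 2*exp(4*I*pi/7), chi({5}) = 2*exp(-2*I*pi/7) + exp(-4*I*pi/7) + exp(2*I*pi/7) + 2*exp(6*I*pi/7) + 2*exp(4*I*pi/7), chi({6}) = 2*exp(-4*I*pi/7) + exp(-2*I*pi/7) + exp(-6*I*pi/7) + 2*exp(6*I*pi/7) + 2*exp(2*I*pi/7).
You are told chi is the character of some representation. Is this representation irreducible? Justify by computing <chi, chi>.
Not irreducible (reducible): <chi, chi> = 14 > 1.

Argument: <chi, chi> = (1/|G|) sum_C |C| * |chi(C)|^2 = (1/7)[1*|8|^2 + 1*|2*exp(-2*I*pi/7) + 2*exp(-6*I*pi/7) + exp(6*I*pi/7) + exp(2*I*pi/7) + 2*exp(4*I*pi/7)|^2 + 1*|2*exp(-4*I*pi/7) + 2*exp(-6*I*pi/7) + exp(-2*I*pi/7) + exp(4*I*pi/7) + 2*exp(2*I*pi/7)|^2 + 1*|2*exp(-4*I*pi/7) + 2*exp(-2*I*pi/7) + 2*exp(-6*I*pi/7) + exp(6*I*pi/7) + exp(4*I*pi/7)|^2 + 1*|exp(-4*I*pi/7) + exp(-6*I*pi/7) + 2*exp(6*I*pi/7) + 2*exp(2*I*pi/7) + 2*exp(4*I*pi/7)|^2 + 1*|2*exp(-2*I*pi/7) + exp(-4*I*pi/7) + exp(2*I*pi/7) + 2*exp(6*I*pi/7) + 2*exp(4*I*pi/7)|^2 + 1*|2*exp(-4*I*pi/7) + exp(-2*I*pi/7) + exp(-6*I*pi/7) + 2*exp(6*I*pi/7) + 2*exp(2*I*pi/7)|^2]
  = (1/7)[(64) + (14 + 11*exp(-4*I*pi/7) + 6*exp(-2*I*pi/7) + 8*exp(-6*I*pi/7) + 8*exp(6*I*pi/7) + 6*exp(2*I*pi/7) + 11*exp(4*I*pi/7)) + (14 + 8*exp(-2*I*pi/7) + 6*exp(-4*I*pi/7) + 11*exp(-6*I*pi/7) + 11*exp(6*I*pi/7) + 6*exp(4*I*pi/7) + 8*exp(2*I*pi/7)) + (14 + 11*exp(-2*I*pi/7) + 8*exp(-4*I*pi/7) + 6*exp(-6*I*pi/7) + 6*exp(6*I*pi/7) + 8*exp(4*I*pi/7) + 11*exp(2*I*pi/7)) + (14 + 11*exp(-2*I*pi/7) + 8*exp(-4*I*pi/7) + 6*exp(-6*I*pi/7) + 6*exp(6*I*pi/7) + 8*exp(4*I*pi/7) + 11*exp(2*I*pi/7)) + (14 + 8*exp(-2*I*pi/7) + 6*exp(-4*I*pi/7) + 11*exp(-6*I*pi/7) + 11*exp(6*I*pi/7) + 6*exp(4*I*pi/7) + 8*exp(2*I*pi/7)) + (14 + 11*exp(-4*I*pi/7) + 6*exp(-2*I*pi/7) + 8*exp(-6*I*pi/7) + 8*exp(6*I*pi/7) + 6*exp(2*I*pi/7) + 11*exp(4*I*pi/7))] = 98/7 = 14.
(Exp terms are combined using exp(i*s)*conj(exp(i*t)) = exp(i*(s-t)), and sums of them are collapsed using the identity that for every m > 1 the m distinct m-th roots of unity sum to 0, e.g. 1 + exp(2*I*pi/3) + exp(-2*I*pi/3) = 0.)
A character is irreducible iff <chi, chi> = 1, so this representation is reducible.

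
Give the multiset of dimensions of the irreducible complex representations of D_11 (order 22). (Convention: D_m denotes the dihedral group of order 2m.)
Dimensions: 1, 1, 2, 2, 2, 2, 2

Reasoning: There are 7 irreducibles (= number of conjugacy classes). Their dimensions d_i satisfy sum d_i^2 = |G| = 22: 1 + 1 + 4 + 4 + 4 + 4 + 4 = 22.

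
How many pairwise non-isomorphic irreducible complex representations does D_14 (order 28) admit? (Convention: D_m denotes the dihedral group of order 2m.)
10

Details: The number of irreducible complex representations of a finite group equals its number of conjugacy classes. D_14 has 10 conjugacy classes (n/2 + 3 for n even), so D_14 (order 28) has exactly 10 irreducible complex representations.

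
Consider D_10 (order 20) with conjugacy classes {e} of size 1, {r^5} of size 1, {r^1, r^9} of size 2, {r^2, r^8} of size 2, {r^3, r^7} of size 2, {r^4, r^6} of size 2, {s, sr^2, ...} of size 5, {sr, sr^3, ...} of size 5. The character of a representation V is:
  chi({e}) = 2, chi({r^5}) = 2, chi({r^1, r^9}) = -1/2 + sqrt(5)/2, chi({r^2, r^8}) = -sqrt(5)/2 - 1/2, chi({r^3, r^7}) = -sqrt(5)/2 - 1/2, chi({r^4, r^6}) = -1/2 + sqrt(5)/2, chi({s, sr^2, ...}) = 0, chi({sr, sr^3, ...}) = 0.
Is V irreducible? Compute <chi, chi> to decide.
Irreducible: <chi, chi> = 1.

Reasoning: <chi, chi> = (1/|G|) sum_C |C| * |chi(C)|^2 = (1/20)[1*|2|^2 + 1*|2|^2 + 2*|-1/2 + sqrt(5)/2|^2 + 2*|-sqrt(5)/2 - 1/2|^2 + 2*|-sqrt(5)/2 - 1/2|^2 + 2*|-1/2 + sqrt(5)/2|^2 + 5*|0|^2 + 5*|0|^2]
  = (1/20)[(4) + (4) + (3 - sqrt(5)) + (sqrt(5) + 3) + (sqrt(5) + 3) + (3 - sqrt(5)) + (0) + (0)] = 20/20 = 1.
A character is irreducible iff <chi, chi> = 1, so this representation is irreducible.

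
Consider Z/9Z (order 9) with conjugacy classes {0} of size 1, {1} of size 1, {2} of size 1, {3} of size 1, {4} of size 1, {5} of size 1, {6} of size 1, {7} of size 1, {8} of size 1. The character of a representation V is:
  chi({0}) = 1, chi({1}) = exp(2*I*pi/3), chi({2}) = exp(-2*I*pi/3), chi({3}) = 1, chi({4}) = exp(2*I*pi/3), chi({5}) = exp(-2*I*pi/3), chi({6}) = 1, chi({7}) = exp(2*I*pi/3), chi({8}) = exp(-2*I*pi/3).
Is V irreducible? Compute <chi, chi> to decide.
Irreducible: <chi, chi> = 1.

Justification: <chi, chi> = (1/|G|) sum_C |C| * |chi(C)|^2 = (1/9)[1*|1|^2 + 1*|exp(2*I*pi/3)|^2 + 1*|exp(-2*I*pi/3)|^2 + 1*|1|^2 + 1*|exp(2*I*pi/3)|^2 + 1*|exp(-2*I*pi/3)|^2 + 1*|1|^2 + 1*|exp(2*I*pi/3)|^2 + 1*|exp(-2*I*pi/3)|^2]
  = (1/9)[(1) + (1) + (1) + (1) + (1) + (1) + (1) + (1) + (1)] = 9/9 = 1.
(Exp terms are combined using exp(i*s)*conj(exp(i*t)) = exp(i*(s-t)), and sums of them are collapsed using the identity that for every m > 1 the m distinct m-th roots of unity sum to 0, e.g. 1 + exp(2*I*pi/3) + exp(-2*I*pi/3) = 0.)
A character is irreducible iff <chi, chi> = 1, so this representation is irreducible.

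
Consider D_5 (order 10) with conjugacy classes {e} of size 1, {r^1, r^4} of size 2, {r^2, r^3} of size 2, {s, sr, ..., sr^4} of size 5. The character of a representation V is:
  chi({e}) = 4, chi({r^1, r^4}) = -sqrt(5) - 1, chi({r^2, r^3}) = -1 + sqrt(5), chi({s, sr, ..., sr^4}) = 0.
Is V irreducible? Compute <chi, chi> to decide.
Not irreducible (reducible): <chi, chi> = 4 > 1.

Working: <chi, chi> = (1/|G|) sum_C |C| * |chi(C)|^2 = (1/10)[1*|4|^2 + 2*|-sqrt(5) - 1|^2 + 2*|-1 + sqrt(5)|^2 + 5*|0|^2]
  = (1/10)[(16) + (4*sqrt(5) + 12) + (12 - 4*sqrt(5)) + (0)] = 40/10 = 4.
A character is irreducible iff <chi, chi> = 1, so this representation is reducible.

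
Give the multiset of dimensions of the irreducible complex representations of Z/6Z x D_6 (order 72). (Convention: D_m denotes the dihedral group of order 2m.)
Dimensions: 1, 1, 1, 1, 1, 1, 1, 1, 1, 1, 1, 1, 1, 1, 1, 1, 1, 1, 1, 1, 1, 1, 1, 1, 2, 2, 2, 2, 2, 2, 2, 2, 2, 2, 2, 2

Justification: There are 36 irreducibles (= number of conjugacy classes). Their dimensions d_i satisfy sum d_i^2 = |G| = 72: 1 + 1 + 1 + 1 + 1 + 1 + 1 + 1 + 1 + 1 + 1 + 1 + 1 + 1 + 1 + 1 + 1 + 1 + 1 + 1 + 1 + 1 + 1 + 1 + 4 + 4 + 4 + 4 + 4 + 4 + 4 + 4 + 4 + 4 + 4 + 4 = 72. (For the product with Z/6Z: each of the 6 1-dim characters of Z/6Z tensors with each irrep of D_6, giving 6 copies of each D_6-dimension.)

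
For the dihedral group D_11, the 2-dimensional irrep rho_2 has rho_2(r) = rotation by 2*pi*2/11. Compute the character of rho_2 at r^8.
chi_{rho_2}(r^8) = 2*cos(2*pi*2*8/11) = -2*cos(pi/11)

Derivation: rho_2(r^8) is rotation by angle 2*pi*2*8/11, whose trace is 2*cos(2*pi*2*8/11) = -2*cos(pi/11).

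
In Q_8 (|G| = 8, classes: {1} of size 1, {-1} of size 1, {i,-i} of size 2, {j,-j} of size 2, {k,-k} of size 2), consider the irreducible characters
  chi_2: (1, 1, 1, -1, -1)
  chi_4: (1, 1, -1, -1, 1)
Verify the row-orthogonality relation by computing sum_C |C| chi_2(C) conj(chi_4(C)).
Sum = 0; so <chi_2, chi_4> = 0 (distinct irreducibles are orthogonal).

Proof sketch: Compute term by term over conjugacy classes (|C| * chi_2(C) * conj(chi_4(C))):
  1*(1)*conj(1) + 1*(1)*conj(1) + 2*(1)*conj(-1) + 2*(-1)*conj(-1) + 2*(-1)*conj(1)
  = (1) + (1) + (-2) + (2) + (-2)
  = 0.
Dividing by |G| = 8 gives 0/8 = 0, matching the row-orthogonality relation <chi_2, chi_4> = [chi_2 = chi_4].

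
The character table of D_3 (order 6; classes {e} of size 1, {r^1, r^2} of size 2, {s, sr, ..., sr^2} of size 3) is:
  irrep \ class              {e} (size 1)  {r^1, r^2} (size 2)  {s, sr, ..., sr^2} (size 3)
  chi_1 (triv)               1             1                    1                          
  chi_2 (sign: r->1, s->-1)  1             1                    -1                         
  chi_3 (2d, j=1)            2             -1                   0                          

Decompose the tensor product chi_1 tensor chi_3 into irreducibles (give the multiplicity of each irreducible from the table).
chi_1 tensor chi_3 = chi_3 (all other irreducibles have multiplicity 0).

Why: The character of a tensor product is the pointwise product (chi_1 * chi_3)(C) = chi_1(C) * chi_3(C):
  {e}: (1)*(2), {r^1, r^2}: (1)*(-1), {s, sr, ..., sr^2}: (1)*(0)
so (chi_1 * chi_3) takes values
  {e} -> 2, {r^1, r^2} -> -1, {s, sr, ..., sr^2} -> 0.
Now take the inner product of this character with each irreducible chi from the table, <chi_1*chi_3, chi> = (1/6) sum_C |C| (chi_1*chi_3)(C) conj(chi(C)):
  <chi_1*chi_3, chi_1> = (1/6)[1*(2)*conj(1) + 2*(-1)*conj(1) + 3*(0)*conj(1)]
      = (1/6)[(2) + (-2) + (0)] = 0/6 = 0
  <chi_1*chi_3, chi_2> = (1/6)[1*(2)*conj(1) + 2*(-1)*conj(1) + 3*(0)*conj(-1)]
      = (1/6)[(2) + (-2) + (0)] = 0/6 = 0
  <chi_1*chi_3, chi_3> = (1/6)[1*(2)*conj(2) + 2*(-1)*conj(-1) + 3*(0)*conj(0)]
      = (1/6)[(4) + (2) + (0)] = 6/6 = 1
Hence the multiplicities are chi_3: 1. Dimension check: dim(chi_1)*dim(chi_3) = 1*2 = 2 and sum (mult * dim) = 1*2 = 2.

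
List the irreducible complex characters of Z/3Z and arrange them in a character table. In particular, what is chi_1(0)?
Character table of Z/3Z (irreps indexed chi_0,...,chi_2 with chi_k(m) = zeta_3^(k*m), zeta_3 = exp(2*pi*i/3)):
  irrep \ class  {0} (size 1)  {1} (size 1)    {2} (size 1)  
  chi_0          1             1               1             
  chi_1          1             exp(2*I*pi/3)   exp(-2*I*pi/3)
  chi_2          1             exp(-2*I*pi/3)  exp(2*I*pi/3) 

Spot check: chi_1(0) = zeta_3^(1*0) = zeta_3^0 = 1.

Z/3Z is abelian, so all 3 irreducible complex representations are 1-dimensional. They are given by chi_k(m) = zeta_3^(k*m) for k = 0,...,2. Row orthogonality: sum_m chi_k(m) conj(chi_l(m)) = 3 * [k = l].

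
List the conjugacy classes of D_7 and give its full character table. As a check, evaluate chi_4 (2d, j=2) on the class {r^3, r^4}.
Conjugacy classes: {e} of size 1, {r^1, r^6} of size 2, {r^2, r^5} of size 2, {r^3, r^4} of size 2, {s, sr, ..., sr^6} of size 7.
Character table:
  irrep \ class              {e} (size 1)  {r^1, r^6} (size 2)  {r^2, r^5} (size 2)  {r^3, r^4} (size 2)  {s, sr, ..., sr^6} (size 7)
  chi_1 (triv)               1             1                    1                    1                    1                          
  chi_2 (sign: r->1, s->-1)  1             1                    1                    1                    -1                         
  chi_3 (2d, j=1)            2             2*cos(2*pi/7)        -2*cos(3*pi/7)       -2*cos(pi/7)         0                          
  chi_4 (2d, j=2)            2             -2*cos(3*pi/7)       -2*cos(pi/7)         2*cos(2*pi/7)        0                          
  chi_5 (2d, j=3)            2             -2*cos(pi/7)         2*cos(2*pi/7)        -2*cos(3*pi/7)       0                          

Spot check: chi_4 (2d, j=2) on {r^3, r^4} = 2*cos(2*pi/7).

Proof sketch: D_7 has order 2*7 = 14 with 5 conjugacy classes, hence 5 irreducibles. Sum of squared dims 1 + 1 + 4 + 4 + 4 = 14 = |G|. Linear characters come from the abelianisation; the 2-dimensional irreps have character r^k -> 2*cos(2*pi*j*k/7), reflections -> 0.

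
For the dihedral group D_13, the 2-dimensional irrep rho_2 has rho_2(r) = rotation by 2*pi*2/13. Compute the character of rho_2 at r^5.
chi_{rho_2}(r^5) = 2*cos(2*pi*2*5/13) = 2*cos(6*pi/13)

Reasoning: rho_2(r^5) is rotation by angle 2*pi*2*5/13, whose trace is 2*cos(2*pi*2*5/13) = 2*cos(6*pi/13).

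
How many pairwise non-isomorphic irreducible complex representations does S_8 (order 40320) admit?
22

Justification: The number of irreducible complex representations of a finite group equals its number of conjugacy classes. Conjugacy classes in S_8 correspond to cycle types, i.e. partitions of 8; there are p(8) = 22 of them, so S_8 (order 40320) has exactly 22 irreducible complex representations.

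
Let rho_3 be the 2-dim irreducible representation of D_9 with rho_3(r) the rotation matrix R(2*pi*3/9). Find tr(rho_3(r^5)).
chi_{rho_3}(r^5) = 2*cos(2*pi*3*5/9) = -1

Why: rho_3(r^5) is rotation by angle 2*pi*3*5/9, whose trace is 2*cos(2*pi*3*5/9) = -1.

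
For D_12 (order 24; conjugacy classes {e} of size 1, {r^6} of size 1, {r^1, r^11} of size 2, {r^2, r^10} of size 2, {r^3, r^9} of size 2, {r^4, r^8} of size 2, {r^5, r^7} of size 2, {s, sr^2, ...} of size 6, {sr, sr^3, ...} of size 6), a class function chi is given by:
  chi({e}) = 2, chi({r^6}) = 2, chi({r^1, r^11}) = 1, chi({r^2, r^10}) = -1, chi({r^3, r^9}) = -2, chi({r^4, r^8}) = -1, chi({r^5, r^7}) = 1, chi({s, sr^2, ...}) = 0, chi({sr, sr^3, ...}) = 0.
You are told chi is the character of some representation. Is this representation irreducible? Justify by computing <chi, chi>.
Irreducible: <chi, chi> = 1.

Solution. <chi, chi> = (1/|G|) sum_C |C| * |chi(C)|^2 = (1/24)[1*|2|^2 + 1*|2|^2 + 2*|1|^2 + 2*|-1|^2 + 2*|-2|^2 + 2*|-1|^2 + 2*|1|^2 + 6*|0|^2 + 6*|0|^2]
  = (1/24)[(4) + (4) + (2) + (2) + (8) + (2) + (2) + (0) + (0)] = 24/24 = 1.
A character is irreducible iff <chi, chi> = 1, so this representation is irreducible.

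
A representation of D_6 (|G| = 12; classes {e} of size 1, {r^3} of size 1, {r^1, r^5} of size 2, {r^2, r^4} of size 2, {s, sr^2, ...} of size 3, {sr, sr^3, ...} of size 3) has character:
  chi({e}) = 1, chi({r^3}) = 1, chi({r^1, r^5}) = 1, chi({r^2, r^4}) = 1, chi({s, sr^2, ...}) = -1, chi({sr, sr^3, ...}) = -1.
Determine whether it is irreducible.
Irreducible: <chi, chi> = 1.

Working: <chi, chi> = (1/|G|) sum_C |C| * |chi(C)|^2 = (1/12)[1*|1|^2 + 1*|1|^2 + 2*|1|^2 + 2*|1|^2 + 3*|-1|^2 + 3*|-1|^2]
  = (1/12)[(1) + (1) + (2) + (2) + (3) + (3)] = 12/12 = 1.
A character is irreducible iff <chi, chi> = 1, so this representation is irreducible.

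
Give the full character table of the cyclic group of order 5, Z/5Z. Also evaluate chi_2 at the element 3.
Character table of Z/5Z (irreps indexed chi_0,...,chi_4 with chi_k(m) = zeta_5^(k*m), zeta_5 = exp(2*pi*i/5)):
  irrep \ class  {0} (size 1)  {1} (size 1)    {2} (size 1)    {3} (size 1)    {4} (size 1)  
  chi_0          1             1               1               1               1             
  chi_1          1             exp(2*I*pi/5)   exp(4*I*pi/5)   exp(-4*I*pi/5)  exp(-2*I*pi/5)
  chi_2          1             exp(4*I*pi/5)   exp(-2*I*pi/5)  exp(2*I*pi/5)   exp(-4*I*pi/5)
  chi_3          1             exp(-4*I*pi/5)  exp(2*I*pi/5)   exp(-2*I*pi/5)  exp(4*I*pi/5) 
  chi_4          1             exp(-2*I*pi/5)  exp(-4*I*pi/5)  exp(4*I*pi/5)   exp(2*I*pi/5) 

Spot check: chi_2(3) = zeta_5^(2*3) = zeta_5^6 = exp(2*I*pi/5).

Details: Z/5Z is abelian, so all 5 irreducible complex representations are 1-dimensional. They are given by chi_k(m) = zeta_5^(k*m) for k = 0,...,4. Row orthogonality: sum_m chi_k(m) conj(chi_l(m)) = 5 * [k = l].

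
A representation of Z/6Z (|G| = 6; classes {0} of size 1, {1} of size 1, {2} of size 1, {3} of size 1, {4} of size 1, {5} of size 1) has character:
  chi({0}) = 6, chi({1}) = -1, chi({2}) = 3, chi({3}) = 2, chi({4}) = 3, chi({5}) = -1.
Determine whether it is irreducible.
Not irreducible (reducible): <chi, chi> = 10 > 1.

Reasoning: <chi, chi> = (1/|G|) sum_C |C| * |chi(C)|^2 = (1/6)[1*|6|^2 + 1*|-1|^2 + 1*|3|^2 + 1*|2|^2 + 1*|3|^2 + 1*|-1|^2]
  = (1/6)[(36) + (1) + (9) + (4) + (9) + (1)] = 60/6 = 10.
(Exp terms are combined using exp(i*s)*conj(exp(i*t)) = exp(i*(s-t)), and sums of them are collapsed using the identity that for every m > 1 the m distinct m-th roots of unity sum to 0, e.g. 1 + exp(2*I*pi/3) + exp(-2*I*pi/3) = 0.)
A character is irreducible iff <chi, chi> = 1, so this representation is reducible.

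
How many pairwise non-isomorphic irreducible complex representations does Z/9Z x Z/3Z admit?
27

Reasoning: The number of irreducible complex representations of a finite group equals its number of conjugacy classes. Z/9Z x Z/3Z is abelian of order 27, so every element is its own conjugacy class: 27 classes, so Z/9Z x Z/3Z (order 27) has exactly 27 irreducible complex representations.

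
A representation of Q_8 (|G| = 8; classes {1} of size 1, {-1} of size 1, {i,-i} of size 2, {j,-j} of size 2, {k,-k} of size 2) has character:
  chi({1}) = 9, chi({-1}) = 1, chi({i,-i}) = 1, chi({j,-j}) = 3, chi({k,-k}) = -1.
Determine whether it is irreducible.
Not irreducible (reducible): <chi, chi> = 13 > 1.

Reasoning: <chi, chi> = (1/|G|) sum_C |C| * |chi(C)|^2 = (1/8)[1*|9|^2 + 1*|1|^2 + 2*|1|^2 + 2*|3|^2 + 2*|-1|^2]
  = (1/8)[(81) + (1) + (2) + (18) + (2)] = 104/8 = 13.
A character is irreducible iff <chi, chi> = 1, so this representation is reducible.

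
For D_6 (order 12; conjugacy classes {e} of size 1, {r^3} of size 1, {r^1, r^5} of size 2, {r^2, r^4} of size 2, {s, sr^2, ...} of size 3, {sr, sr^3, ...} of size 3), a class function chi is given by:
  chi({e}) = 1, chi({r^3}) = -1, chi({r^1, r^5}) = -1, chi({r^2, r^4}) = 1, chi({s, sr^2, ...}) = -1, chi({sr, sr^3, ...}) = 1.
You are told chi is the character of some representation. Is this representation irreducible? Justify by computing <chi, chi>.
Irreducible: <chi, chi> = 1.

Why: <chi, chi> = (1/|G|) sum_C |C| * |chi(C)|^2 = (1/12)[1*|1|^2 + 1*|-1|^2 + 2*|-1|^2 + 2*|1|^2 + 3*|-1|^2 + 3*|1|^2]
  = (1/12)[(1) + (1) + (2) + (2) + (3) + (3)] = 12/12 = 1.
A character is irreducible iff <chi, chi> = 1, so this representation is irreducible.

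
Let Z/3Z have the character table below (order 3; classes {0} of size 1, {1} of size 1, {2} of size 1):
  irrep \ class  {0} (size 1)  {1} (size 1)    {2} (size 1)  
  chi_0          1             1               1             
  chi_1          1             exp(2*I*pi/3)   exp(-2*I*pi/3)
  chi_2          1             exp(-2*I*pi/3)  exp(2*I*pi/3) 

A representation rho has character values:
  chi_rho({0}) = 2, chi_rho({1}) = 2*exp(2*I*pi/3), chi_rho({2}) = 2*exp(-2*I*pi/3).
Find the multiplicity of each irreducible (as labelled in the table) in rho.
Multiplicities: chi_0: 0, chi_1: 2, chi_2: 0.

Explanation: Use <chi_rho, chi> = (1/|G|) sum_C |C| * chi_rho(C) * conj(chi(C)) with |G| = 3 for each irreducible chi in the table:
  <chi_rho, chi_0> = (1/3)[1*(2)*conj(1) + 1*(2*exp(2*I*pi/3))*conj(1) + 1*(2*exp(-2*I*pi/3))*conj(1)]
      = (1/3)[(2) + (2*exp(2*I*pi/3)) + (2*exp(-2*I*pi/3))] = 0/3 = 0
  <chi_rho, chi_1> = (1/3)[1*(2)*conj(1) + 1*(2*exp(2*I*pi/3))*conj(exp(2*I*pi/3)) + 1*(2*exp(-2*I*pi/3))*conj(exp(-2*I*pi/3))]
      = (1/3)[(2) + (2) + (2)] = 6/3 = 2
  <chi_rho, chi_2> = (1/3)[1*(2)*conj(1) + 1*(2*exp(2*I*pi/3))*conj(exp(-2*I*pi/3)) + 1*(2*exp(-2*I*pi/3))*conj(exp(2*I*pi/3))]
      = (1/3)[(2) + (2*exp(-2*I*pi/3)) + (2*exp(2*I*pi/3))] = 0/3 = 0
(Exp terms are combined using exp(i*s)*conj(exp(i*t)) = exp(i*(s-t)), and sums of them are collapsed using the identity that for every m > 1 the m distinct m-th roots of unity sum to 0, e.g. 1 + exp(2*I*pi/3) + exp(-2*I*pi/3) = 0.)
Dimension check: dim(rho) = sum (mult * dim) = 0*1 + 2*1 + 0*1 = 2 = chi_rho(e) = 2.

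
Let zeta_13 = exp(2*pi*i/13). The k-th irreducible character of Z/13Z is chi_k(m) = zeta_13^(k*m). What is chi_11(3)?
chi_11(3) = zeta_13^33 = exp(-12*I*pi/13)

Derivation: chi_11(3) = zeta_13^(11*3) = zeta_13^33. Since zeta_13^13 = 1, this equals zeta_13^7 = exp(2*pi*i*7/13) = exp(-12*I*pi/13).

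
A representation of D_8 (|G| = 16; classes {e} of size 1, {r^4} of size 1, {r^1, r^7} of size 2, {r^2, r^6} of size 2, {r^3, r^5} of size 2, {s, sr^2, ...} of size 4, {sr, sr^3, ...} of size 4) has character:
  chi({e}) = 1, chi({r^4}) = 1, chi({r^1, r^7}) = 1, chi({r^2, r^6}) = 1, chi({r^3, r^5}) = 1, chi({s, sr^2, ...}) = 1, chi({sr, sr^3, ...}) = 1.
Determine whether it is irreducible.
Irreducible: <chi, chi> = 1.

Derivation: <chi, chi> = (1/|G|) sum_C |C| * |chi(C)|^2 = (1/16)[1*|1|^2 + 1*|1|^2 + 2*|1|^2 + 2*|1|^2 + 2*|1|^2 + 4*|1|^2 + 4*|1|^2]
  = (1/16)[(1) + (1) + (2) + (2) + (2) + (4) + (4)] = 16/16 = 1.
A character is irreducible iff <chi, chi> = 1, so this representation is irreducible.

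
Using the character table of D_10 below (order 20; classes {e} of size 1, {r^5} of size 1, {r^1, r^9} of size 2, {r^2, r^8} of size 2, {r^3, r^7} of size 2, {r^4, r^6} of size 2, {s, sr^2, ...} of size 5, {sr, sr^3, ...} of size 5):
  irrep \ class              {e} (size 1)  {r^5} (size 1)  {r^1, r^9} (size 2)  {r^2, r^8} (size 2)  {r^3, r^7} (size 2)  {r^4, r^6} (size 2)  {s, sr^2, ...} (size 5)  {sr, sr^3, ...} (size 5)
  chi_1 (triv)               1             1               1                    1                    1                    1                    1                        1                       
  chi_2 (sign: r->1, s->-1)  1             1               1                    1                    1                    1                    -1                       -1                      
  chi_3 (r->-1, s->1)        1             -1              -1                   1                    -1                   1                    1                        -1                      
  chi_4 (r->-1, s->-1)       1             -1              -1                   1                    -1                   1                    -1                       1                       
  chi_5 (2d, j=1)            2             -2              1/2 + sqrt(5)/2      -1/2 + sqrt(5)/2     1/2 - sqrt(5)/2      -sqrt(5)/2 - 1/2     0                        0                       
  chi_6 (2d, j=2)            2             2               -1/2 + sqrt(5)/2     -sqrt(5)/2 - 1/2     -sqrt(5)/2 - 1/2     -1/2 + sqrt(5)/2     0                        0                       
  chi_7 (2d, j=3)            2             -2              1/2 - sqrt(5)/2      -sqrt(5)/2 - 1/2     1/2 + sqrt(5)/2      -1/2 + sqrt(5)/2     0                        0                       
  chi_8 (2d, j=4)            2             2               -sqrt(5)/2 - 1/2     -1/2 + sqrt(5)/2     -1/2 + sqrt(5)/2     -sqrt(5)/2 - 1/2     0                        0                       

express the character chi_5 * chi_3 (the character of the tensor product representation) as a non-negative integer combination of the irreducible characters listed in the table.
chi_5 tensor chi_3 = chi_8 (all other irreducibles have multiplicity 0).

Why: The character of a tensor product is the pointwise product (chi_5 * chi_3)(C) = chi_5(C) * chi_3(C):
  {e}: (2)*(1), {r^5}: (-2)*(-1), {r^1, r^9}: (1/2 + sqrt(5)/2)*(-1), {r^2, r^8}: (-1/2 + sqrt(5)/2)*(1), {r^3, r^7}: (1/2 - sqrt(5)/2)*(-1), {r^4, r^6}: (-sqrt(5)/2 - 1/2)*(1), {s, sr^2, ...}: (0)*(1), {sr, sr^3, ...}: (0)*(-1)
so (chi_5 * chi_3) takes values
  {e} -> 2, {r^5} -> 2, {r^1, r^9} -> -sqrt(5)/2 - 1/2, {r^2, r^8} -> -1/2 + sqrt(5)/2, {r^3, r^7} -> -1/2 + sqrt(5)/2, {r^4, r^6} -> -sqrt(5)/2 - 1/2, {s, sr^2, ...} -> 0, {sr, sr^3, ...} -> 0.
Now take the inner product of this character with each irreducible chi from the table, <chi_5*chi_3, chi> = (1/20) sum_C |C| (chi_5*chi_3)(C) conj(chi(C)):
  <chi_5*chi_3, chi_1> = (1/20)[1*(2)*conj(1) + 1*(2)*conj(1) + 2*(-sqrt(5)/2 - 1/2)*conj(1) + 2*(-1/2 + sqrt(5)/2)*conj(1) + 2*(-1/2 + sqrt(5)/2)*conj(1) + 2*(-sqrt(5)/2 - 1/2)*conj(1) + 5*(0)*conj(1) + 5*(0)*conj(1)]
      = (1/20)[(2) + (2) + (-sqrt(5) - 1) + (-1 + sqrt(5)) + (-1 + sqrt(5)) + (-sqrt(5) - 1) + (0) + (0)] = 0/20 = 0
  <chi_5*chi_3, chi_2> = (1/20)[1*(2)*conj(1) + 1*(2)*conj(1) + 2*(-sqrt(5)/2 - 1/2)*conj(1) + 2*(-1/2 + sqrt(5)/2)*conj(1) + 2*(-1/2 + sqrt(5)/2)*conj(1) + 2*(-sqrt(5)/2 - 1/2)*conj(1) + 5*(0)*conj(-1) + 5*(0)*conj(-1)]
      = (1/20)[(2) + (2) + (-sqrt(5) - 1) + (-1 + sqrt(5)) + (-1 + sqrt(5)) + (-sqrt(5) - 1) + (0) + (0)] = 0/20 = 0
  <chi_5*chi_3, chi_3> = (1/20)[1*(2)*conj(1) + 1*(2)*conj(-1) + 2*(-sqrt(5)/2 - 1/2)*conj(-1) + 2*(-1/2 + sqrt(5)/2)*conj(1) + 2*(-1/2 + sqrt(5)/2)*conj(-1) + 2*(-sqrt(5)/2 - 1/2)*conj(1) + 5*(0)*conj(1) + 5*(0)*conj(-1)]
      = (1/20)[(2) + (-2) + (1 + sqrt(5)) + (-1 + sqrt(5)) + (1 - sqrt(5)) + (-sqrt(5) - 1) + (0) + (0)] = 0/20 = 0
  <chi_5*chi_3, chi_4> = (1/20)[1*(2)*conj(1) + 1*(2)*conj(-1) + 2*(-sqrt(5)/2 - 1/2)*conj(-1) + 2*(-1/2 + sqrt(5)/2)*conj(1) + 2*(-1/2 + sqrt(5)/2)*conj(-1) + 2*(-sqrt(5)/2 - 1/2)*conj(1) + 5*(0)*conj(-1) + 5*(0)*conj(1)]
      = (1/20)[(2) + (-2) + (1 + sqrt(5)) + (-1 + sqrt(5)) + (1 - sqrt(5)) + (-sqrt(5) - 1) + (0) + (0)] = 0/20 = 0
  <chi_5*chi_3, chi_5> = (1/20)[1*(2)*conj(2) + 1*(2)*conj(-2) + 2*(-sqrt(5)/2 - 1/2)*conj(1/2 + sqrt(5)/2) + 2*(-1/2 + sqrt(5)/2)*conj(-1/2 + sqrt(5)/2) + 2*(-1/2 + sqrt(5)/2)*conj(1/2 - sqrt(5)/2) + 2*(-sqrt(5)/2 - 1/2)*conj(-sqrt(5)/2 - 1/2) + 5*(0)*conj(0) + 5*(0)*conj(0)]
      = (1/20)[(4) + (-4) + (-3 - sqrt(5)) + (3 - sqrt(5)) + (-3 + sqrt(5)) + (sqrt(5) + 3) + (0) + (0)] = 0/20 = 0
  <chi_5*chi_3, chi_6> = (1/20)[1*(2)*conj(2) + 1*(2)*conj(2) + 2*(-sqrt(5)/2 - 1/2)*conj(-1/2 + sqrt(5)/2) + 2*(-1/2 + sqrt(5)/2)*conj(-sqrt(5)/2 - 1/2) + 2*(-1/2 + sqrt(5)/2)*conj(-sqrt(5)/2 - 1/2) + 2*(-sqrt(5)/2 - 1/2)*conj(-1/2 + sqrt(5)/2) + 5*(0)*conj(0) + 5*(0)*conj(0)]
      = (1/20)[(4) + (4) + (-2) + (-2) + (-2) + (-2) + (0) + (0)] = 0/20 = 0
  <chi_5*chi_3, chi_7> = (1/20)[1*(2)*conj(2) + 1*(2)*conj(-2) + 2*(-sqrt(5)/2 - 1/2)*conj(1/2 - sqrt(5)/2) + 2*(-1/2 + sqrt(5)/2)*conj(-sqrt(5)/2 - 1/2) + 2*(-1/2 + sqrt(5)/2)*conj(1/2 + sqrt(5)/2) + 2*(-sqrt(5)/2 - 1/2)*conj(-1/2 + sqrt(5)/2) + 5*(0)*conj(0) + 5*(0)*conj(0)]
      = (1/20)[(4) + (-4) + (2) + (-2) + (2) + (-2) + (0) + (0)] = 0/20 = 0
  <chi_5*chi_3, chi_8> = (1/20)[1*(2)*conj(2) + 1*(2)*conj(2) + 2*(-sqrt(5)/2 - 1/2)*conj(-sqrt(5)/2 - 1/2) + 2*(-1/2 + sqrt(5)/2)*conj(-1/2 + sqrt(5)/2) + 2*(-1/2 + sqrt(5)/2)*conj(-1/2 + sqrt(5)/2) + 2*(-sqrt(5)/2 - 1/2)*conj(-sqrt(5)/2 - 1/2) + 5*(0)*conj(0) + 5*(0)*conj(0)]
      = (1/20)[(4) + (4) + (sqrt(5) + 3) + (3 - sqrt(5)) + (3 - sqrt(5)) + (sqrt(5) + 3) + (0) + (0)] = 20/20 = 1
Hence the multiplicities are chi_8: 1. Dimension check: dim(chi_5)*dim(chi_3) = 2*1 = 2 and sum (mult * dim) = 1*2 = 2.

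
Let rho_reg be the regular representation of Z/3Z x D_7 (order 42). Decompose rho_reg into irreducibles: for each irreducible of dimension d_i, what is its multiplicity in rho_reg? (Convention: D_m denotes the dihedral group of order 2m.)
Each irreducible V_i of dimension d_i appears with multiplicity d_i, i.e. rho_reg = (direct sum over all irreducibles V_i) d_i V_i. The irreducible dimensions for Z/3Z x D_7 are 1, 1, 1, 1, 1, 1, 2, 2, 2, 2, 2, 2, 2, 2, 2: 6 irreducibles of dimension 1, each with multiplicity 1; 9 irreducibles of dimension 2, each with multiplicity 2. Total dimension 6*1*1 + 9*2*2 = 42 = |G|.

Why: General theorem: in the regular representation of a finite group G, each irreducible appears with multiplicity equal to its dimension. Check: dim(rho_reg) = sum d_i^2 = 1 + 1 + 1 + 1 + 1 + 1 + 4 + 4 + 4 + 4 + 4 + 4 + 4 + 4 + 4 = 42 = |G|.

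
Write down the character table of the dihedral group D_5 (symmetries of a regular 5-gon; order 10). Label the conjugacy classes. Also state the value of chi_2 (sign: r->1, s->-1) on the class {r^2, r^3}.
Conjugacy classes: {e} of size 1, {r^1, r^4} of size 2, {r^2, r^3} of size 2, {s, sr, ..., sr^4} of size 5.
Character table:
  irrep \ class              {e} (size 1)  {r^1, r^4} (size 2)  {r^2, r^3} (size 2)  {s, sr, ..., sr^4} (size 5)
  chi_1 (triv)               1             1                    1                    1                          
  chi_2 (sign: r->1, s->-1)  1             1                    1                    -1                         
  chi_3 (2d, j=1)            2             -1/2 + sqrt(5)/2     -sqrt(5)/2 - 1/2     0                          
  chi_4 (2d, j=2)            2             -sqrt(5)/2 - 1/2     -1/2 + sqrt(5)/2     0                          

Spot check: chi_2 (sign: r->1, s->-1) on {r^2, r^3} = 1.

Solution. D_5 has order 2*5 = 10 with 4 conjugacy classes, hence 4 irreducibles. Sum of squared dims 1 + 1 + 4 + 4 = 10 = |G|. Linear characters come from the abelianisation; the 2-dimensional irreps have character r^k -> 2*cos(2*pi*j*k/5), reflections -> 0.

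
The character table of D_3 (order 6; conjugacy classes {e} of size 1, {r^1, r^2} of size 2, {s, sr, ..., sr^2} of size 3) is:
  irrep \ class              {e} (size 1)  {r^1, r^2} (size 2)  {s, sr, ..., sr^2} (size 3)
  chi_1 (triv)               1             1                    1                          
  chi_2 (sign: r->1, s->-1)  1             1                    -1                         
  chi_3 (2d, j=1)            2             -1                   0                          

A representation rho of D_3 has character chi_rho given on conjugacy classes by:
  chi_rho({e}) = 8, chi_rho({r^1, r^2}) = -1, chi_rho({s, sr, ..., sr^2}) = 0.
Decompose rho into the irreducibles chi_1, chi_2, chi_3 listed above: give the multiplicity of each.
Multiplicities: chi_1: 1, chi_2: 1, chi_3: 3.

Proof sketch: Use <chi_rho, chi> = (1/|G|) sum_C |C| * chi_rho(C) * conj(chi(C)) with |G| = 6 for each irreducible chi in the table:
  <chi_rho, chi_1> = (1/6)[1*(8)*conj(1) + 2*(-1)*conj(1) + 3*(0)*conj(1)]
      = (1/6)[(8) + (-2) + (0)] = 6/6 = 1
  <chi_rho, chi_2> = (1/6)[1*(8)*conj(1) + 2*(-1)*conj(1) + 3*(0)*conj(-1)]
      = (1/6)[(8) + (-2) + (0)] = 6/6 = 1
  <chi_rho, chi_3> = (1/6)[1*(8)*conj(2) + 2*(-1)*conj(-1) + 3*(0)*conj(0)]
      = (1/6)[(16) + (2) + (0)] = 18/6 = 3
Dimension check: dim(rho) = sum (mult * dim) = 1*1 + 1*1 + 3*2 = 8 = chi_rho(e) = 8.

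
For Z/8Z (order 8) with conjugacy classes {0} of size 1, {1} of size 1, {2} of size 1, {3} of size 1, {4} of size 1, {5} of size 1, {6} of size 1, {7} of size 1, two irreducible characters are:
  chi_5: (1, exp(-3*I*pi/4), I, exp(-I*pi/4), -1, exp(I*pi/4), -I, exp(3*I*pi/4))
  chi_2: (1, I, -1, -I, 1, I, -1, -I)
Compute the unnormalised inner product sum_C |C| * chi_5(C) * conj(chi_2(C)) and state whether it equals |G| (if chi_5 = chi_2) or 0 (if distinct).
Sum = 0; so <chi_5, chi_2> = 0 (distinct irreducibles are orthogonal).

Working: Compute term by term over conjugacy classes (|C| * chi_5(C) * conj(chi_2(C))):
  1*(1)*conj(1) + 1*(exp(-3*I*pi/4))*conj(I) + 1*(I)*conj(-1) + 1*(exp(-I*pi/4))*conj(-I) + 1*(-1)*conj(1) + 1*(exp(I*pi/4))*conj(I) + 1*(-I)*conj(-1) + 1*(exp(3*I*pi/4))*conj(-I)
  = (1) + (-exp(-I*pi/4)) + (-I) + (exp(I*pi/4)) + (-1) + (-exp(3*I*pi/4)) + (I) + (exp(-3*I*pi/4))
  = 0.
(Exp terms are combined using exp(i*s)*conj(exp(i*t)) = exp(i*(s-t)), and sums of them are collapsed using the identity that for every m > 1 the m distinct m-th roots of unity sum to 0, e.g. 1 + exp(2*I*pi/3) + exp(-2*I*pi/3) = 0.)
Dividing by |G| = 8 gives 0/8 = 0, matching the row-orthogonality relation <chi_5, chi_2> = [chi_5 = chi_2].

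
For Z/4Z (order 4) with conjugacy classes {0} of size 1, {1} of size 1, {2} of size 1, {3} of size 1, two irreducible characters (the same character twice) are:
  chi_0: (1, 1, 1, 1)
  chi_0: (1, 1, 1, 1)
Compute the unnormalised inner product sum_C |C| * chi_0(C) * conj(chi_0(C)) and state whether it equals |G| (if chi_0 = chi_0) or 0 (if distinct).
Sum = 4 = |G| = 4; so <chi_0, chi_0> = 1 (norm-1 confirms irreducibility).

Argument: Compute term by term over conjugacy classes (|C| * chi_0(C) * conj(chi_0(C))):
  1*(1)*conj(1) + 1*(1)*conj(1) + 1*(1)*conj(1) + 1*(1)*conj(1)
  = (1) + (1) + (1) + (1)
  = 4.
(Exp terms are combined using exp(i*s)*conj(exp(i*t)) = exp(i*(s-t)), and sums of them are collapsed using the identity that for every m > 1 the m distinct m-th roots of unity sum to 0, e.g. 1 + exp(2*I*pi/3) + exp(-2*I*pi/3) = 0.)
Dividing by |G| = 4 gives 4/4 = 1, matching the row-orthogonality relation <chi_0, chi_0> = [chi_0 = chi_0].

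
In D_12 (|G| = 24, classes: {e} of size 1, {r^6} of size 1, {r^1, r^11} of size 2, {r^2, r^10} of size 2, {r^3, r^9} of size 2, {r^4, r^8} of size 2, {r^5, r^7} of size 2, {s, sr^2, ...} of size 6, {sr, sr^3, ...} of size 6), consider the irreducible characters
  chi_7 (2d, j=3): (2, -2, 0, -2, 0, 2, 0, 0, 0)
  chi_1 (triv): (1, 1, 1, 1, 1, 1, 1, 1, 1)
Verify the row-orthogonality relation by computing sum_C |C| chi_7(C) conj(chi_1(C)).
Sum = 0; so <chi_7, chi_1> = 0 (distinct irreducibles are orthogonal).

Compute term by term over conjugacy classes (|C| * chi_7(C) * conj(chi_1(C))):
  1*(2)*conj(1) + 1*(-2)*conj(1) + 2*(0)*conj(1) + 2*(-2)*conj(1) + 2*(0)*conj(1) + 2*(2)*conj(1) + 2*(0)*conj(1) + 6*(0)*conj(1) + 6*(0)*conj(1)
  = (2) + (-2) + (0) + (-4) + (0) + (4) + (0) + (0) + (0)
  = 0.
Dividing by |G| = 24 gives 0/24 = 0, matching the row-orthogonality relation <chi_7, chi_1> = [chi_7 = chi_1].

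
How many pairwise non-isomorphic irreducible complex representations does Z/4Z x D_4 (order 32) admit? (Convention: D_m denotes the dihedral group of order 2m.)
20

Reasoning: The number of irreducible complex representations of a finite group equals its number of conjugacy classes. For a direct product, #classes(G x H) = #classes(G) * #classes(H). Z/4Z has 4 classes (abelian), D_4 has 5 classes, so 4 * 5 = 20, so Z/4Z x D_4 (order 32) has exactly 20 irreducible complex representations.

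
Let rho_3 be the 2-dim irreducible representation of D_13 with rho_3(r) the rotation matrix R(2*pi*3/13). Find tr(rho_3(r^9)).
chi_{rho_3}(r^9) = 2*cos(2*pi*3*9/13) = 2*cos(54*pi/13)

Derivation: rho_3(r^9) is rotation by angle 2*pi*3*9/13, whose trace is 2*cos(2*pi*3*9/13) = 2*cos(54*pi/13).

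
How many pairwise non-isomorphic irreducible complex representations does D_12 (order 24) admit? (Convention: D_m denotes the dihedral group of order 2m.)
9

Working: The number of irreducible complex representations of a finite group equals its number of conjugacy classes. D_12 has 9 conjugacy classes (n/2 + 3 for n even), so D_12 (order 24) has exactly 9 irreducible complex representations.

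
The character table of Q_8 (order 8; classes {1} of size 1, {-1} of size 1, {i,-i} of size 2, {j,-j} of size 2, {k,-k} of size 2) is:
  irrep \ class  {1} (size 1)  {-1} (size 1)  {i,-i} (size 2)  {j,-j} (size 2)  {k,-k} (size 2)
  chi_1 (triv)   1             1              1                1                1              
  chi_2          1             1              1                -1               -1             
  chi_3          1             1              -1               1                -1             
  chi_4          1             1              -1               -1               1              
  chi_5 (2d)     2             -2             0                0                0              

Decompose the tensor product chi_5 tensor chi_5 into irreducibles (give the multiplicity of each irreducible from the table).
chi_5 tensor chi_5 = chi_1 + chi_2 + chi_3 + chi_4 (all other irreducibles have multiplicity 0).

Working: The character of a tensor product is the pointwise product (chi_5 * chi_5)(C) = chi_5(C) * chi_5(C):
  {1}: (2)*(2), {-1}: (-2)*(-2), {i,-i}: (0)*(0), {j,-j}: (0)*(0), {k,-k}: (0)*(0)
so (chi_5 * chi_5) takes values
  {1} -> 4, {-1} -> 4, {i,-i} -> 0, {j,-j} -> 0, {k,-k} -> 0.
Now take the inner product of this character with each irreducible chi from the table, <chi_5*chi_5, chi> = (1/8) sum_C |C| (chi_5*chi_5)(C) conj(chi(C)):
  <chi_5*chi_5, chi_1> = (1/8)[1*(4)*conj(1) + 1*(4)*conj(1) + 2*(0)*conj(1) + 2*(0)*conj(1) + 2*(0)*conj(1)]
      = (1/8)[(4) + (4) + (0) + (0) + (0)] = 8/8 = 1
  <chi_5*chi_5, chi_2> = (1/8)[1*(4)*conj(1) + 1*(4)*conj(1) + 2*(0)*conj(1) + 2*(0)*conj(-1) + 2*(0)*conj(-1)]
      = (1/8)[(4) + (4) + (0) + (0) + (0)] = 8/8 = 1
  <chi_5*chi_5, chi_3> = (1/8)[1*(4)*conj(1) + 1*(4)*conj(1) + 2*(0)*conj(-1) + 2*(0)*conj(1) + 2*(0)*conj(-1)]
      = (1/8)[(4) + (4) + (0) + (0) + (0)] = 8/8 = 1
  <chi_5*chi_5, chi_4> = (1/8)[1*(4)*conj(1) + 1*(4)*conj(1) + 2*(0)*conj(-1) + 2*(0)*conj(-1) + 2*(0)*conj(1)]
      = (1/8)[(4) + (4) + (0) + (0) + (0)] = 8/8 = 1
  <chi_5*chi_5, chi_5> = (1/8)[1*(4)*conj(2) + 1*(4)*conj(-2) + 2*(0)*conj(0) + 2*(0)*conj(0) + 2*(0)*conj(0)]
      = (1/8)[(8) + (-8) + (0) + (0) + (0)] = 0/8 = 0
Hence the multiplicities are chi_1: 1, chi_2: 1, chi_3: 1, chi_4: 1. Dimension check: dim(chi_5)*dim(chi_5) = 2*2 = 4 and sum (mult * dim) = 1*1 + 1*1 + 1*1 + 1*1 = 4.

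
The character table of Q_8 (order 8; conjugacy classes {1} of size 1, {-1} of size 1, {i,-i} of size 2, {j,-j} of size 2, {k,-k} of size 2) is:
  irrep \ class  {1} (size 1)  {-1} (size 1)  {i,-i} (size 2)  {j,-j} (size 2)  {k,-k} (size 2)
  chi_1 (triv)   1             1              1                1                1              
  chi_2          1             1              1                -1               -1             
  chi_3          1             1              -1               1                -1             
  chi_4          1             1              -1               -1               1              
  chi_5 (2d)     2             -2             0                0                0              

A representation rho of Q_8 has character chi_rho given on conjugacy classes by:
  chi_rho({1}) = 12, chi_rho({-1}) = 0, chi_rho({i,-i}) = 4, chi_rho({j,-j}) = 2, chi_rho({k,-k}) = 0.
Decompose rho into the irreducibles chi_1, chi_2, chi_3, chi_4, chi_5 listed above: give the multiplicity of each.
Multiplicities: chi_1: 3, chi_2: 2, chi_3: 1, chi_4: 0, chi_5: 3.

Why: Use <chi_rho, chi> = (1/|G|) sum_C |C| * chi_rho(C) * conj(chi(C)) with |G| = 8 for each irreducible chi in the table:
  <chi_rho, chi_1> = (1/8)[1*(12)*conj(1) + 1*(0)*conj(1) + 2*(4)*conj(1) + 2*(2)*conj(1) + 2*(0)*conj(1)]
      = (1/8)[(12) + (0) + (8) + (4) + (0)] = 24/8 = 3
  <chi_rho, chi_2> = (1/8)[1*(12)*conj(1) + 1*(0)*conj(1) + 2*(4)*conj(1) + 2*(2)*conj(-1) + 2*(0)*conj(-1)]
      = (1/8)[(12) + (0) + (8) + (-4) + (0)] = 16/8 = 2
  <chi_rho, chi_3> = (1/8)[1*(12)*conj(1) + 1*(0)*conj(1) + 2*(4)*conj(-1) + 2*(2)*conj(1) + 2*(0)*conj(-1)]
      = (1/8)[(12) + (0) + (-8) + (4) + (0)] = 8/8 = 1
  <chi_rho, chi_4> = (1/8)[1*(12)*conj(1) + 1*(0)*conj(1) + 2*(4)*conj(-1) + 2*(2)*conj(-1) + 2*(0)*conj(1)]
      = (1/8)[(12) + (0) + (-8) + (-4) + (0)] = 0/8 = 0
  <chi_rho, chi_5> = (1/8)[1*(12)*conj(2) + 1*(0)*conj(-2) + 2*(4)*conj(0) + 2*(2)*conj(0) + 2*(0)*conj(0)]
      = (1/8)[(24) + (0) + (0) + (0) + (0)] = 24/8 = 3
Dimension check: dim(rho) = sum (mult * dim) = 3*1 + 2*1 + 1*1 + 0*1 + 3*2 = 12 = chi_rho(e) = 12.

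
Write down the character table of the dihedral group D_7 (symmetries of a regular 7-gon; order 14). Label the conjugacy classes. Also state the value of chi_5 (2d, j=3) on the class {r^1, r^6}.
Conjugacy classes: {e} of size 1, {r^1, r^6} of size 2, {r^2, r^5} of size 2, {r^3, r^4} of size 2, {s, sr, ..., sr^6} of size 7.
Character table:
  irrep \ class              {e} (size 1)  {r^1, r^6} (size 2)  {r^2, r^5} (size 2)  {r^3, r^4} (size 2)  {s, sr, ..., sr^6} (size 7)
  chi_1 (triv)               1             1                    1                    1                    1                          
  chi_2 (sign: r->1, s->-1)  1             1                    1                    1                    -1                         
  chi_3 (2d, j=1)            2             2*cos(2*pi/7)        -2*cos(3*pi/7)       -2*cos(pi/7)         0                          
  chi_4 (2d, j=2)            2             -2*cos(3*pi/7)       -2*cos(pi/7)         2*cos(2*pi/7)        0                          
  chi_5 (2d, j=3)            2             -2*cos(pi/7)         2*cos(2*pi/7)        -2*cos(3*pi/7)       0                          

Spot check: chi_5 (2d, j=3) on {r^1, r^6} = -2*cos(pi/7).

Derivation: D_7 has order 2*7 = 14 with 5 conjugacy classes, hence 5 irreducibles. Sum of squared dims 1 + 1 + 4 + 4 + 4 = 14 = |G|. Linear characters come from the abelianisation; the 2-dimensional irreps have character r^k -> 2*cos(2*pi*j*k/7), reflections -> 0.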